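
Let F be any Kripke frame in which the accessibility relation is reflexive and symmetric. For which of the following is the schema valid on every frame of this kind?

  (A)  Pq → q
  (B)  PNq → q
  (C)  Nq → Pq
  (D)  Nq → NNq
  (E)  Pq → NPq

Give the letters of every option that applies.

Reflexive relations are serial.
(A) Pq → q is valid only on frames where every R-edge is a self-loop. Such an R need not be a subset of the identity — not valid.
(B) PNq → q is the dual of axiom B; it is valid on a frame exactly when R is symmetric. Every such R is symmetric, so valid.
(C) axiom D: valid iff R is serial. Every such R is serial — valid.
(D) Nq → NNq (axiom 4) characterises the transitive frames. Such an R need not be transitive — not valid.
(E) Pq → NPq is axiom 5; it is valid on a frame exactly when R is euclidean. Such an R need not be euclidean, so not valid.

B, C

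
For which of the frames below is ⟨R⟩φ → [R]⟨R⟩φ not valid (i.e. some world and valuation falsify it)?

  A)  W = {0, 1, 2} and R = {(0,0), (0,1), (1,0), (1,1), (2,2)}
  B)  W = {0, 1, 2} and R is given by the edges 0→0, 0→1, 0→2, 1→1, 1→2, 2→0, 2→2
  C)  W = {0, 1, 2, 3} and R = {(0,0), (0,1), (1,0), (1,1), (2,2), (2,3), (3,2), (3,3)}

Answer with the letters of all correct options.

B

The schema ⟨R⟩φ → [R]⟨R⟩φ is axiom 5; it is valid on a frame iff R is euclidean.
(A) R is euclidean (any two R-successors of the same world are R-related), so the schema is valid here.
(B) R is not euclidean (0 R 1 and 0 R 0 but not 1 R 0), so the schema fails here.
(C) R is euclidean (any two R-successors of the same world are R-related), so the schema is valid here.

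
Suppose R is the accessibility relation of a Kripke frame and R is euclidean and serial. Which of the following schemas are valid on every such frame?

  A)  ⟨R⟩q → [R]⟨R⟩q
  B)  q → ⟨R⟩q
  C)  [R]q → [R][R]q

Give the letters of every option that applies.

A

(A) axiom 5: valid iff R is euclidean. Every such R is euclidean — valid.
(B) q → ⟨R⟩q is the dual of axiom T, which corresponds to reflexivity. Such an R need not be reflexive — not valid.
(C) [R]q → [R][R]q is axiom 4, which corresponds to transitivity. Such an R need not be transitive — not valid.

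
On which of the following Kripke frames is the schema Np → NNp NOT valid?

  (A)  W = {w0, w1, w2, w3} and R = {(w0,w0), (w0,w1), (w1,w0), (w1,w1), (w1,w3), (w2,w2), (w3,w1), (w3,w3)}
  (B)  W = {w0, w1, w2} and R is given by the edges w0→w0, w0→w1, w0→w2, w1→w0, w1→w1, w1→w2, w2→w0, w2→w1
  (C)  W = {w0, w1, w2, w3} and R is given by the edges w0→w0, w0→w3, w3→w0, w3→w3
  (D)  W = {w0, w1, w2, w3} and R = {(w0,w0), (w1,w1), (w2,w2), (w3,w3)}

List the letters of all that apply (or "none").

The schema Np → NNp is axiom 4; it is valid on a frame iff R is transitive.
(A) R is not transitive (w0 R w1 and w1 R w3 but not w0 R w3), so the schema fails here.
(B) R is not transitive (w2 R w0 and w0 R w2 but not w2 R w2), so the schema fails here.
(C) R is transitive (R is closed under composition), so the schema is valid here.
(D) R is transitive (R is closed under composition), so the schema is valid here.

A, B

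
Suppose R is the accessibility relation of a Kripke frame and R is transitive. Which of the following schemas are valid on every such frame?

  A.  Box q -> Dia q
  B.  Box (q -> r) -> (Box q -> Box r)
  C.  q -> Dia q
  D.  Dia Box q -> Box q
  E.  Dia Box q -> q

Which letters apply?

B

(A) Box q -> Dia q is axiom D, which corresponds to seriality. Such an R need not be serial — not valid.
(B) this is just K, valid on every normal frame.
(C) q -> Dia q is the dual of axiom T; it is valid on a frame exactly when R is reflexive. Such an R need not be reflexive, so not valid.
(D) the dual of axiom 5: valid iff R is euclidean. Such an R need not be euclidean — not valid.
(E) the dual of axiom B: valid iff R is symmetric. Such an R need not be symmetric — not valid.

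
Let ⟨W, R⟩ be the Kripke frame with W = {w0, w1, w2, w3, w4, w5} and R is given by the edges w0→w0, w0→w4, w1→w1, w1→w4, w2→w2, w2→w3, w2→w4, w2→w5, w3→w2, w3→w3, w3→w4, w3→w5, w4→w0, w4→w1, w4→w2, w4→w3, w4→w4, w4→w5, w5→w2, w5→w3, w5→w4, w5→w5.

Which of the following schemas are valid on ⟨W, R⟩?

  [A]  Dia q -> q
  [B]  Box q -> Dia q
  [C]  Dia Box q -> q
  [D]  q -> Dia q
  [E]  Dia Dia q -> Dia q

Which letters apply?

B, C, D

R is reflexive: each world relates to itself.
R is symmetric: every R-edge is matched by its reverse.
R is not transitive: w0 R w4 and w4 R w1 but not w0 R w1.
R is serial: every world has an R-successor.
R is not a subset of the identity: w0 R w4 with w0 ≠ w4.
(A) Dia q -> q is the converse of T; it holds exactly when R ⊆ identity. Here R ⊄ identity — not valid.
(B) Box q -> Dia q is axiom D, which corresponds to seriality. R is serial — valid.
(C) Dia Box q -> q is the dual of axiom B; it is valid on a frame exactly when R is symmetric. R is symmetric, so valid.
(D) q -> Dia q is the dual of axiom T, which corresponds to reflexivity. R is reflexive — valid.
(E) Dia Dia q -> Dia q (the dual of axiom 4) characterises the transitive frames. R is not transitive — not valid.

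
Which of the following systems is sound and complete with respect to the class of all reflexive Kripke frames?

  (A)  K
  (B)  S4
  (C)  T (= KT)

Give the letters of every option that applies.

(A) K is determined by the class of arbitrary frames.
(B) S4 is determined by the class of reflexive and transitive frames.
(C) T (= KT) is determined by exactly this class.

C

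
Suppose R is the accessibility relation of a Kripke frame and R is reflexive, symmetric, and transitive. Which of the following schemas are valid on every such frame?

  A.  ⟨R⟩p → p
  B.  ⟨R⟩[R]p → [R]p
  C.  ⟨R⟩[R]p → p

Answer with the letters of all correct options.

B, C

A relation that is reflexive, symmetric, and transitive is also euclidean and serial.
(A) ⟨R⟩p → p (the converse of T) corresponds to R being a subset of the identity. Such an R need not be a subset of the identity, so not valid.
(B) ⟨R⟩[R]p → [R]p is the dual of axiom 5; it is valid on a frame exactly when R is euclidean. Every such R is euclidean, so valid.
(C) ⟨R⟩[R]p → p (the dual of axiom B) characterises the symmetric frames. Every such R is symmetric — valid.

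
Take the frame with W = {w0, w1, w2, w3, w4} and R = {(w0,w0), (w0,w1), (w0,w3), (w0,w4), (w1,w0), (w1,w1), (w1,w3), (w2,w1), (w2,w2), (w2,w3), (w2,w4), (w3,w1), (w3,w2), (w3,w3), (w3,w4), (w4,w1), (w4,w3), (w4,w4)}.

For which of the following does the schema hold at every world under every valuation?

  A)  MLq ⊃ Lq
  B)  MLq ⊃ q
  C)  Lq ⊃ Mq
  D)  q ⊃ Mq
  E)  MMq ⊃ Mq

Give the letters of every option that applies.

R is reflexive: each world relates to itself.
R is not symmetric: w0 R w3 but not w3 R w0.
R is not transitive: w0 R w3 and w3 R w2 but not w0 R w2.
R is not euclidean: w0 R w1 and w0 R w4 but not w1 R w4.
R is serial: every world has an R-successor.
(A) MLq ⊃ Lq (the dual of axiom 5) characterises the euclidean frames. R is not euclidean — not valid.
(B) the dual of axiom B: valid iff R is symmetric. R is not symmetric — not valid.
(C) axiom D: valid iff R is serial. R is serial — valid.
(D) q ⊃ Mq is the dual of axiom T, which corresponds to reflexivity. R is reflexive — valid.
(E) MMq ⊃ Mq is the dual of axiom 4, which corresponds to transitivity. R is not transitive — not valid.

C, D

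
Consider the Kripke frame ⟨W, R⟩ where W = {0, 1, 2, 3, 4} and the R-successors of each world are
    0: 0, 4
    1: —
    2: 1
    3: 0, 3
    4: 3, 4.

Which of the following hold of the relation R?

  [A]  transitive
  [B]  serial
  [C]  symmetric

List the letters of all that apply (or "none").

none

(A) not transitive: 0 R 4 and 4 R 3 but not 0 R 3.
(B) not serial: 1 has no R-successor.
(C) not symmetric: 0 R 4 but not 4 R 0.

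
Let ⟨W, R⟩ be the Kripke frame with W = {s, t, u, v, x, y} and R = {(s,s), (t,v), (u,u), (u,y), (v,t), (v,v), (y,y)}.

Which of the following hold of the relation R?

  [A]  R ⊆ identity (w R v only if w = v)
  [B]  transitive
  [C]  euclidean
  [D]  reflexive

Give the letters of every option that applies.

none

(A) not ⊆ identity: t R v with t ≠ v.
(B) not transitive: t R v and v R t but not t R t.
(C) not euclidean: u R y and u R u but not y R u.
(D) not reflexive: not t R t.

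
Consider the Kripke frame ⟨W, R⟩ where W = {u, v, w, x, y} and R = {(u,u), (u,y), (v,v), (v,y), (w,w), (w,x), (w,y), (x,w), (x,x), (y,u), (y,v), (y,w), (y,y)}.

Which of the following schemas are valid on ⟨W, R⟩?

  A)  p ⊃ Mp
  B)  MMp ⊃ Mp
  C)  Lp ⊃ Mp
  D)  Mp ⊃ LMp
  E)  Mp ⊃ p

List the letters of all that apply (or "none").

R is reflexive: each world relates to itself.
R is not transitive: u R y and y R v but not u R v.
R is not euclidean: w R x and w R y but not x R y.
R is serial: every world has an R-successor.
R is not a subset of the identity: u R y with u ≠ y.
(A) p ⊃ Mp is the dual of axiom T, which corresponds to reflexivity. R is reflexive — valid.
(B) MMp ⊃ Mp (the dual of axiom 4) characterises the transitive frames. R is not transitive — not valid.
(C) Lp ⊃ Mp is axiom D; it is valid on a frame exactly when R is serial. R is serial, so valid.
(D) Mp ⊃ LMp is axiom 5; it is valid on a frame exactly when R is euclidean. R is not euclidean, so not valid.
(E) Mp ⊃ p is valid only on frames where every R-edge is a self-loop. Here R ⊄ identity — not valid.

A, C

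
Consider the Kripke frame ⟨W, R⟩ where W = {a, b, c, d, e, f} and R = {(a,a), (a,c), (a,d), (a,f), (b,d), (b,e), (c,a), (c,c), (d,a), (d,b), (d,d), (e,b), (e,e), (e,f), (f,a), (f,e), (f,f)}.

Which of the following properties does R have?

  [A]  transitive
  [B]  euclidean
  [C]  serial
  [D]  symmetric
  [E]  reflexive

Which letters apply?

C, D

(A) not transitive: a R d and d R b but not a R b.
(B) not euclidean: a R c and a R d but not c R d.
(C) serial: every world has an R-successor.
(D) symmetric: every R-edge is matched by its reverse.
(E) not reflexive: not b R b.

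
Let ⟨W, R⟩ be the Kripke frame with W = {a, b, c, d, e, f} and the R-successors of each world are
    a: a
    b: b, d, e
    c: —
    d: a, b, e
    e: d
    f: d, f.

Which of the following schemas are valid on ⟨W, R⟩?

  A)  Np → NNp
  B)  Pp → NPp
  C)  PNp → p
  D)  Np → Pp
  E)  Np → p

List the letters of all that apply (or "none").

none

R is not reflexive: not c R c.
R is not symmetric: b R e but not e R b.
R is not transitive: b R d and d R a but not b R a.
R is not euclidean: b R e and b R b but not e R b.
R is not serial: c has no R-successor.
(A) Np → NNp (axiom 4) characterises the transitive frames. R is not transitive — not valid.
(B) axiom 5: valid iff R is euclidean. R is not euclidean — not valid.
(C) PNp → p is the dual of axiom B; it is valid on a frame exactly when R is symmetric. R is not symmetric, so not valid.
(D) Np → Pp is axiom D; it is valid on a frame exactly when R is serial. R is not serial, so not valid.
(E) Np → p (axiom T) characterises the reflexive frames. R is not reflexive — not valid.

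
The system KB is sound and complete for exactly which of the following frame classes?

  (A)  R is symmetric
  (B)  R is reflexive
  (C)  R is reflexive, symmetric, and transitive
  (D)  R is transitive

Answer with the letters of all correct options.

(A) KB is sound and complete for exactly this class.
(B) this class determines T (= KT), not KB.
(C) this class determines S5, not KB.
(D) this class determines K4, not KB.

A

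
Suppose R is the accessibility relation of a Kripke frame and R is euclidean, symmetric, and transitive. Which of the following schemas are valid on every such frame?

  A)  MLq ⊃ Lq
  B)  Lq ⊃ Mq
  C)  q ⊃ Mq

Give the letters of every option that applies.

A

(A) MLq ⊃ Lq (the dual of axiom 5) characterises the euclidean frames. Every such R is euclidean — valid.
(B) Lq ⊃ Mq is axiom D; it is valid on a frame exactly when R is serial. Such an R need not be serial, so not valid.
(C) q ⊃ Mq (the dual of axiom T) characterises the reflexive frames. Such an R need not be reflexive — not valid.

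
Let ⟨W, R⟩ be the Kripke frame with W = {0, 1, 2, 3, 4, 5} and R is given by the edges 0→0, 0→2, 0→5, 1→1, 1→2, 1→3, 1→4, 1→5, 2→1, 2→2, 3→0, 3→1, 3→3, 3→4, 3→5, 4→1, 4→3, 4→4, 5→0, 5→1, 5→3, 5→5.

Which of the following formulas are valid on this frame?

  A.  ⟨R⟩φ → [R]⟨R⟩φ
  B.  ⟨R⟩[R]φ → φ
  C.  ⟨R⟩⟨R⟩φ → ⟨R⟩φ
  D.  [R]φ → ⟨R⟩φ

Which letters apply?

D

R is not symmetric: 0 R 2 but not 2 R 0.
R is not transitive: 0 R 2 and 2 R 1 but not 0 R 1.
R is not euclidean: 0 R 2 and 0 R 0 but not 2 R 0.
R is serial: every world has an R-successor.
(A) ⟨R⟩φ → [R]⟨R⟩φ is axiom 5, which corresponds to the euclidean property. R is not euclidean — not valid.
(B) ⟨R⟩[R]φ → φ (the dual of axiom B) characterises the symmetric frames. R is not symmetric — not valid.
(C) ⟨R⟩⟨R⟩φ → ⟨R⟩φ is the dual of axiom 4; it is valid on a frame exactly when R is transitive. R is not transitive, so not valid.
(D) [R]φ → ⟨R⟩φ is axiom D; it is valid on a frame exactly when R is serial. R is serial, so valid.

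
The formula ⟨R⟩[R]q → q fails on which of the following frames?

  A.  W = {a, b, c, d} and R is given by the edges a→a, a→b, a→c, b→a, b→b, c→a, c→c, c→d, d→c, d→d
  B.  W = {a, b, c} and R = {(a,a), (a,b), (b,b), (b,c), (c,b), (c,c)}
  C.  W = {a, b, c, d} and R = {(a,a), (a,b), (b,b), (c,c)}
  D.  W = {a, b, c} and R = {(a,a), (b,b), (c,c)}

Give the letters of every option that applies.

The schema ⟨R⟩[R]q → q is the dual of axiom B; it is valid on a frame iff R is symmetric.
(A) R is symmetric (every R-edge is matched by its reverse), so the schema is valid here.
(B) R is not symmetric (a R b but not b R a), so the schema fails here.
(C) R is not symmetric (a R b but not b R a), so the schema fails here.
(D) R is symmetric (every R-edge is matched by its reverse), so the schema is valid here.

B, C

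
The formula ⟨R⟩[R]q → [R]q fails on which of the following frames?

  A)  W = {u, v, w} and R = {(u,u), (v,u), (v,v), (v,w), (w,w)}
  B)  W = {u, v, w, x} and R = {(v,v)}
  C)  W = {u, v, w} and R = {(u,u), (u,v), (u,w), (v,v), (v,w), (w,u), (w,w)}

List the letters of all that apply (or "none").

A, C

The schema ⟨R⟩[R]q → [R]q is the dual of axiom 5; it is valid on a frame iff R is euclidean.
(A) R is not euclidean (v R u and v R v but not u R v), so the schema fails here.
(B) R is euclidean (any two R-successors of the same world are R-related), so the schema is valid here.
(C) R is not euclidean (u R v and u R u but not v R u), so the schema fails here.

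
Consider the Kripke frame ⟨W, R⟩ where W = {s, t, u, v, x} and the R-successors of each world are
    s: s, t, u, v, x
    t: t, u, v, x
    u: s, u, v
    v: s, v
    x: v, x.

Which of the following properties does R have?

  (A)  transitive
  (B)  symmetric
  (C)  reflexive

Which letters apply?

(A) not transitive: t R u and u R s but not t R s.
(B) not symmetric: s R t but not t R s.
(C) reflexive: each world relates to itself.

C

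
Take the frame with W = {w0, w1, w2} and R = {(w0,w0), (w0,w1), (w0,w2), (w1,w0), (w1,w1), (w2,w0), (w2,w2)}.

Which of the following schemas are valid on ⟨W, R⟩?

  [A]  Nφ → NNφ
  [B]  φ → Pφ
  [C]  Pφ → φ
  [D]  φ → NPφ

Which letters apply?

R is reflexive: each world relates to itself.
R is symmetric: every R-edge is matched by its reverse.
R is not transitive: w1 R w0 and w0 R w2 but not w1 R w2.
R is not a subset of the identity: w0 R w1 with w0 ≠ w1.
(A) Nφ → NNφ (axiom 4) characterises the transitive frames. R is not transitive — not valid.
(B) φ → Pφ is the dual of axiom T; it is valid on a frame exactly when R is reflexive. R is reflexive, so valid.
(C) Pφ → φ (the converse of T) corresponds to R being a subset of the identity. Here R ⊄ identity, so not valid.
(D) φ → NPφ is axiom B; it is valid on a frame exactly when R is symmetric. R is symmetric, so valid.

B, D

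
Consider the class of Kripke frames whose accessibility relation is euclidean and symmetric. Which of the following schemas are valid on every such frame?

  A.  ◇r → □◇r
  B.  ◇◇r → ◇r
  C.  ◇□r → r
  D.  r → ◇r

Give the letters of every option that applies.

A symmetric euclidean relation is transitive (uRv and vRw give vRu by symmetry, then uRw by the euclidean condition, applied at v).
(A) ◇r → □◇r is axiom 5, which corresponds to the euclidean property. Every such R is euclidean — valid.
(B) ◇◇r → ◇r (the dual of axiom 4) characterises the transitive frames. Every such R is transitive — valid.
(C) ◇□r → r is the dual of axiom B, which corresponds to symmetry. Every such R is symmetric — valid.
(D) r → ◇r (the dual of axiom T) characterises the reflexive frames. Such an R need not be reflexive — not valid.

A, B, C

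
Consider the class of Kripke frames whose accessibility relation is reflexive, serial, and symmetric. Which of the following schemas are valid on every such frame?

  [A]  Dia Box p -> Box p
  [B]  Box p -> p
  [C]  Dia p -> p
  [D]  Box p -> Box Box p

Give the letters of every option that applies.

(A) the dual of axiom 5: valid iff R is euclidean. Such an R need not be euclidean — not valid.
(B) axiom T: valid iff R is reflexive. Every such R is reflexive — valid.
(C) Dia p -> p is the converse of T; it holds exactly when R ⊆ identity. Such an R need not be a subset of the identity — not valid.
(D) Box p -> Box Box p (axiom 4) characterises the transitive frames. Such an R need not be transitive — not valid.

B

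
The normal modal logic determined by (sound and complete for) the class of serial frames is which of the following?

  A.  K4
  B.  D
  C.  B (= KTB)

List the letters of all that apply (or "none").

B

(A) K4 is determined by the class of transitive frames.
(B) D is determined by exactly this class.
(C) B (= KTB) is determined by the class of reflexive and symmetric frames.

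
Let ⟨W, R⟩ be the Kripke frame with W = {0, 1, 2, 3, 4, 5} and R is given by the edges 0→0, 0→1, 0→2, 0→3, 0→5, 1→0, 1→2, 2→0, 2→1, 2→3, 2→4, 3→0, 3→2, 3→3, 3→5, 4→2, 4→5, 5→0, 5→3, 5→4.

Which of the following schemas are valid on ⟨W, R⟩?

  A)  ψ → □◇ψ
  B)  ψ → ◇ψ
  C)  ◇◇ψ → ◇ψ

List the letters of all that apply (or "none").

A

R is not reflexive: not 1 R 1.
R is symmetric: every R-edge is matched by its reverse.
R is not transitive: 0 R 2 and 2 R 4 but not 0 R 4.
(A) axiom B: valid iff R is symmetric. R is symmetric — valid.
(B) ψ → ◇ψ is the dual of axiom T, which corresponds to reflexivity. R is not reflexive — not valid.
(C) ◇◇ψ → ◇ψ is the dual of axiom 4, which corresponds to transitivity. R is not transitive — not valid.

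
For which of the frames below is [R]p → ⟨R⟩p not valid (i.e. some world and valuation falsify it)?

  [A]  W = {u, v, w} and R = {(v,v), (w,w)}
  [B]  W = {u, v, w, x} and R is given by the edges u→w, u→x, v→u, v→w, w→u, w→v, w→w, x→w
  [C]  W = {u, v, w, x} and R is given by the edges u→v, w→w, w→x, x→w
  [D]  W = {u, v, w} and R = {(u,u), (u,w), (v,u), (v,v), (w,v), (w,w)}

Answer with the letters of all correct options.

A, C

The schema [R]p → ⟨R⟩p is axiom D; it is valid on a frame iff R is serial.
(A) R is not serial (u has no R-successor), so the schema fails here.
(B) R is serial (every world has an R-successor), so the schema is valid here.
(C) R is not serial (v has no R-successor), so the schema fails here.
(D) R is serial (every world has an R-successor), so the schema is valid here.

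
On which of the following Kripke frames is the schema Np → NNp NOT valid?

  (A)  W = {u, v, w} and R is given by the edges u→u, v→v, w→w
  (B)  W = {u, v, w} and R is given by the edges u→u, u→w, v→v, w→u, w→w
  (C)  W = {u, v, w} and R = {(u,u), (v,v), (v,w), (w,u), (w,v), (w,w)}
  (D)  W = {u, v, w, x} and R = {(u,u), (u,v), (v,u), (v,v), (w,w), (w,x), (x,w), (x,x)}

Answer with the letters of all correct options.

C

The schema Np → NNp is axiom 4; it is valid on a frame iff R is transitive.
(A) R is transitive (R is closed under composition), so the schema is valid here.
(B) R is transitive (R is closed under composition), so the schema is valid here.
(C) R is not transitive (v R w and w R u but not v R u), so the schema fails here.
(D) R is transitive (R is closed under composition), so the schema is valid here.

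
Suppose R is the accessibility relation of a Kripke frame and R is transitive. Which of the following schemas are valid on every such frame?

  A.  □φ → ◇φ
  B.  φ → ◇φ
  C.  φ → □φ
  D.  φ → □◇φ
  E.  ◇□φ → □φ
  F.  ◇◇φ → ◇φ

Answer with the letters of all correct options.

(A) □φ → ◇φ is axiom D, which corresponds to seriality. Such an R need not be serial — not valid.
(B) φ → ◇φ (the dual of axiom T) characterises the reflexive frames. Such an R need not be reflexive — not valid.
(C) φ → □φ (equivalent to ◇p→p) corresponds to R being a subset of the identity. Such an R need not be a subset of the identity, so not valid.
(D) φ → □◇φ (axiom B) characterises the symmetric frames. Such an R need not be symmetric — not valid.
(E) ◇□φ → □φ is the dual of axiom 5, which corresponds to the euclidean property. Such an R need not be euclidean — not valid.
(F) ◇◇φ → ◇φ (the dual of axiom 4) characterises the transitive frames. Every such R is transitive — valid.

F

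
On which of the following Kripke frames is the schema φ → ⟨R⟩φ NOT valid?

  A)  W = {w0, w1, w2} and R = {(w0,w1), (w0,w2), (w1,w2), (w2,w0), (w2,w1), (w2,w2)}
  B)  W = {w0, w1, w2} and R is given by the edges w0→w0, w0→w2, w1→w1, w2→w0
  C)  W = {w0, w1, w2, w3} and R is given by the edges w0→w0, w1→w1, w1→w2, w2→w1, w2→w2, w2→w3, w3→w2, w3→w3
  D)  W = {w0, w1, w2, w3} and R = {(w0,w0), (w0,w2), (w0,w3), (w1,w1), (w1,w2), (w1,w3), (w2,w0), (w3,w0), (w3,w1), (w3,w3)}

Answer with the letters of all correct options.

The schema φ → ⟨R⟩φ is the dual of axiom T; it is valid on a frame iff R is reflexive.
(A) R is not reflexive (not w0 R w0), so the schema fails here.
(B) R is not reflexive (not w2 R w2), so the schema fails here.
(C) R is reflexive (each world relates to itself), so the schema is valid here.
(D) R is not reflexive (not w2 R w2), so the schema fails here.

A, B, D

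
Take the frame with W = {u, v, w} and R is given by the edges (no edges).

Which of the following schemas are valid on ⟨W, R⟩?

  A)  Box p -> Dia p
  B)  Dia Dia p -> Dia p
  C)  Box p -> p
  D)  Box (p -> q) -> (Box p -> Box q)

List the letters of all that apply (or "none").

B, D

R is not reflexive: not u R u.
R is transitive: R is closed under composition.
R is not serial: u has no R-successor.
(A) Box p -> Dia p (axiom D) characterises the serial frames. R is not serial — not valid.
(B) Dia Dia p -> Dia p (the dual of axiom 4) characterises the transitive frames. R is transitive — valid.
(C) Box p -> p is axiom T; it is valid on a frame exactly when R is reflexive. R is not reflexive, so not valid.
(D) this is just K, valid on every normal frame.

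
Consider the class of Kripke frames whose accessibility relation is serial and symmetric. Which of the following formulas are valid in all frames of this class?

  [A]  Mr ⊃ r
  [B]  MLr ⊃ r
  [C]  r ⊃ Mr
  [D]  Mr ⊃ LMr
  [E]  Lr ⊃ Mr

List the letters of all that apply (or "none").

B, E

(A) Mr ⊃ r (the converse of T) corresponds to R being a subset of the identity. Such an R need not be a subset of the identity, so not valid.
(B) the dual of axiom B: valid iff R is symmetric. Every such R is symmetric — valid.
(C) the dual of axiom T: valid iff R is reflexive. Such an R need not be reflexive — not valid.
(D) axiom 5: valid iff R is euclidean. Such an R need not be euclidean — not valid.
(E) Lr ⊃ Mr is axiom D, which corresponds to seriality. Every such R is serial — valid.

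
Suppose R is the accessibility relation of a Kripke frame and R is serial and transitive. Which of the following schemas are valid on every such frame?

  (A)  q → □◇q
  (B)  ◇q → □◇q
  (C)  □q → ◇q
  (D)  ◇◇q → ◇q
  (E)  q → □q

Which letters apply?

C, D

(A) q → □◇q is axiom B; it is valid on a frame exactly when R is symmetric. Such an R need not be symmetric, so not valid.
(B) ◇q → □◇q is axiom 5, which corresponds to the euclidean property. Such an R need not be euclidean — not valid.
(C) □q → ◇q is axiom D; it is valid on a frame exactly when R is serial. Every such R is serial, so valid.
(D) the dual of axiom 4: valid iff R is transitive. Every such R is transitive — valid.
(E) q → □q is equivalent to ◇p→p; it holds exactly when R ⊆ identity. Such an R need not be a subset of the identity — not valid.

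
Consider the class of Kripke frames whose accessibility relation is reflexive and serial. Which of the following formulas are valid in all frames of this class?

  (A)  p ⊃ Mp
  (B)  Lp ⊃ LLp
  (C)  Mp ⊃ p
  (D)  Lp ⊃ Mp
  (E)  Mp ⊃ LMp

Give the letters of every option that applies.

(A) p ⊃ Mp (the dual of axiom T) characterises the reflexive frames. Every such R is reflexive — valid.
(B) axiom 4: valid iff R is transitive. Such an R need not be transitive — not valid.
(C) Mp ⊃ p (the converse of T) corresponds to R being a subset of the identity. Such an R need not be a subset of the identity, so not valid.
(D) axiom D: valid iff R is serial. Every such R is serial — valid.
(E) Mp ⊃ LMp is axiom 5, which corresponds to the euclidean property. Such an R need not be euclidean — not valid.

A, D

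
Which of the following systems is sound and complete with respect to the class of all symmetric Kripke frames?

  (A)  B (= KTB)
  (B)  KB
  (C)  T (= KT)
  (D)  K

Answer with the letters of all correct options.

(A) B (= KTB) is determined by the class of reflexive and symmetric frames.
(B) KB is determined by exactly this class.
(C) T (= KT) is determined by the class of reflexive frames.
(D) K is determined by the class of arbitrary frames.

B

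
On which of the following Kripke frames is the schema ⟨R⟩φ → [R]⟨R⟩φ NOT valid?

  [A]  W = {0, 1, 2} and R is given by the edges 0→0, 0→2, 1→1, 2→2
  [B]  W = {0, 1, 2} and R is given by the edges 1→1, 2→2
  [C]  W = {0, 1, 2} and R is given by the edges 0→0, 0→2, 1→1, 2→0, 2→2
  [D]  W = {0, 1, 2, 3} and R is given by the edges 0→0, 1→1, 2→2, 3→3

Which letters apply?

The schema ⟨R⟩φ → [R]⟨R⟩φ is axiom 5; it is valid on a frame iff R is euclidean.
(A) R is not euclidean (0 R 2 and 0 R 0 but not 2 R 0), so the schema fails here.
(B) R is euclidean (any two R-successors of the same world are R-related), so the schema is valid here.
(C) R is euclidean (any two R-successors of the same world are R-related), so the schema is valid here.
(D) R is euclidean (any two R-successors of the same world are R-related), so the schema is valid here.

A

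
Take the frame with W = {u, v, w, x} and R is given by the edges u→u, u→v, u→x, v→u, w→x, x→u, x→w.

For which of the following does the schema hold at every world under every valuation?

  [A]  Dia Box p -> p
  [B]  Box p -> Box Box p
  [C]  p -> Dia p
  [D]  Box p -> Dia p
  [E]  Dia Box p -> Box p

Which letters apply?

A, D

R is not reflexive: not v R v.
R is symmetric: every R-edge is matched by its reverse.
R is not transitive: u R x and x R w but not u R w.
R is not euclidean: u R v and u R x but not v R x.
R is serial: every world has an R-successor.
(A) Dia Box p -> p is the dual of axiom B, which corresponds to symmetry. R is symmetric — valid.
(B) Box p -> Box Box p is axiom 4; it is valid on a frame exactly when R is transitive. R is not transitive, so not valid.
(C) the dual of axiom T: valid iff R is reflexive. R is not reflexive — not valid.
(D) Box p -> Dia p is axiom D; it is valid on a frame exactly when R is serial. R is serial, so valid.
(E) Dia Box p -> Box p (the dual of axiom 5) characterises the euclidean frames. R is not euclidean — not valid.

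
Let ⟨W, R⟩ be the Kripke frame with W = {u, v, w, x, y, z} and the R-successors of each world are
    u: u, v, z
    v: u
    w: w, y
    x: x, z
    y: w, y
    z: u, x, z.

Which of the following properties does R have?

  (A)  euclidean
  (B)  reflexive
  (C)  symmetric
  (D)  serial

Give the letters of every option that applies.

C, D

(A) not euclidean: u R v and u R z but not v R z.
(B) not reflexive: not v R v.
(C) symmetric: every R-edge is matched by its reverse.
(D) serial: every world has an R-successor.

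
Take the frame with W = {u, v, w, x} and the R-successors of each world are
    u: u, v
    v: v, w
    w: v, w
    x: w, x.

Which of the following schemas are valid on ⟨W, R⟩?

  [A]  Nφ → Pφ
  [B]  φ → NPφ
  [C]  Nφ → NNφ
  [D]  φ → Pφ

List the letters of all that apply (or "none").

A, D

R is reflexive: each world relates to itself.
R is not symmetric: u R v but not v R u.
R is not transitive: u R v and v R w but not u R w.
R is serial: every world has an R-successor.
(A) axiom D: valid iff R is serial. R is serial — valid.
(B) φ → NPφ is axiom B; it is valid on a frame exactly when R is symmetric. R is not symmetric, so not valid.
(C) Nφ → NNφ (axiom 4) characterises the transitive frames. R is not transitive — not valid.
(D) φ → Pφ is the dual of axiom T, which corresponds to reflexivity. R is reflexive — valid.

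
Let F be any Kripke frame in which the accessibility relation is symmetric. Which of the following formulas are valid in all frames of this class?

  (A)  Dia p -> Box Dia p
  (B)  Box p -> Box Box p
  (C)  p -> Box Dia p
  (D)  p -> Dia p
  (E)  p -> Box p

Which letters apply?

(A) Dia p -> Box Dia p (axiom 5) characterises the euclidean frames. Such an R need not be euclidean — not valid.
(B) Box p -> Box Box p is axiom 4, which corresponds to transitivity. Such an R need not be transitive — not valid.
(C) p -> Box Dia p is axiom B, which corresponds to symmetry. Every such R is symmetric — valid.
(D) p -> Dia p is the dual of axiom T; it is valid on a frame exactly when R is reflexive. Such an R need not be reflexive, so not valid.
(E) p -> Box p (equivalent to ◇p→p) corresponds to R being a subset of the identity. Such an R need not be a subset of the identity, so not valid.

C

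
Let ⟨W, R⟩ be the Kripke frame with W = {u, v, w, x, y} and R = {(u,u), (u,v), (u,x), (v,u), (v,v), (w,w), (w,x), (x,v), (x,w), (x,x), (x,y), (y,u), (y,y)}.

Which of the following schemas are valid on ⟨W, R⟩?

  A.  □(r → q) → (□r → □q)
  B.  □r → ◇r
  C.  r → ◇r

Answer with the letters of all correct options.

A, B, C

R is reflexive: each world relates to itself.
R is serial: every world has an R-successor.
(A) □(r → q) → (□r → □q) is the K axiom; it holds on all frames — valid.
(B) □r → ◇r is axiom D, which corresponds to seriality. R is serial — valid.
(C) r → ◇r (the dual of axiom T) characterises the reflexive frames. R is reflexive — valid.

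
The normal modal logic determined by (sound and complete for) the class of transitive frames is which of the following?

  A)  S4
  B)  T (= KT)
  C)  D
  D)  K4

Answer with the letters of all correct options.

(A) S4 is determined by the class of reflexive and transitive frames.
(B) T (= KT) is determined by the class of reflexive frames.
(C) D is determined by the class of serial frames.
(D) K4 is determined by exactly this class.

D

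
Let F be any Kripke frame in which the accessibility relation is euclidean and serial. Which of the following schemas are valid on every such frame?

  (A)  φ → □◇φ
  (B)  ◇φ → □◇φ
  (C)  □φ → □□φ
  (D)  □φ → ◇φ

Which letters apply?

B, D

(A) φ → □◇φ is axiom B, which corresponds to symmetry. Such an R need not be symmetric — not valid.
(B) ◇φ → □◇φ (axiom 5) characterises the euclidean frames. Every such R is euclidean — valid.
(C) □φ → □□φ is axiom 4; it is valid on a frame exactly when R is transitive. Such an R need not be transitive, so not valid.
(D) axiom D: valid iff R is serial. Every such R is serial — valid.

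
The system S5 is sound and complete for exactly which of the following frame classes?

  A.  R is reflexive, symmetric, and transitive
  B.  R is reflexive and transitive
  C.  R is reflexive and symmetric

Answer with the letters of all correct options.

(A) S5 is sound and complete for exactly this class.
(B) this class determines S4, not S5.
(C) this class determines B (= KTB), not S5.

A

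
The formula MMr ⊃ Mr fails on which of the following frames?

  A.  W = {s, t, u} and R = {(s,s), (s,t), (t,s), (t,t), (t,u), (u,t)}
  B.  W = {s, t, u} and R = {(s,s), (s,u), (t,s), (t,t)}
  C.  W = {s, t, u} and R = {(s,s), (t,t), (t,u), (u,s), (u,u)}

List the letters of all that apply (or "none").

The schema MMr ⊃ Mr is the dual of axiom 4; it is valid on a frame iff R is transitive.
(A) R is not transitive (s R t and t R u but not s R u), so the schema fails here.
(B) R is not transitive (t R s and s R u but not t R u), so the schema fails here.
(C) R is not transitive (t R u and u R s but not t R s), so the schema fails here.

A, B, C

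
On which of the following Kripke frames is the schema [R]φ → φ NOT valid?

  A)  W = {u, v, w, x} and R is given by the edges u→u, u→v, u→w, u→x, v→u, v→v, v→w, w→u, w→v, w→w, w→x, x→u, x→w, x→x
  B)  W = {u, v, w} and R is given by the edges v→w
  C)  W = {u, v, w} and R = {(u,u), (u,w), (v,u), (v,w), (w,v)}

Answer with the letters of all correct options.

B, C

The schema [R]φ → φ is axiom T; it is valid on a frame iff R is reflexive.
(A) R is reflexive (each world relates to itself), so the schema is valid here.
(B) R is not reflexive (not u R u), so the schema fails here.
(C) R is not reflexive (not v R v), so the schema fails here.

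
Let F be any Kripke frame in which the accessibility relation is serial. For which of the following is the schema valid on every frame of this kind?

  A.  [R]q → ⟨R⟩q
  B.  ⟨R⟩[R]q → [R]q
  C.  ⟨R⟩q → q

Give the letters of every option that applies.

(A) [R]q → ⟨R⟩q is axiom D; it is valid on a frame exactly when R is serial. Every such R is serial, so valid.
(B) ⟨R⟩[R]q → [R]q is the dual of axiom 5, which corresponds to the euclidean property. Such an R need not be euclidean — not valid.
(C) ⟨R⟩q → q is valid only on frames where every R-edge is a self-loop. Such an R need not be a subset of the identity — not valid.

A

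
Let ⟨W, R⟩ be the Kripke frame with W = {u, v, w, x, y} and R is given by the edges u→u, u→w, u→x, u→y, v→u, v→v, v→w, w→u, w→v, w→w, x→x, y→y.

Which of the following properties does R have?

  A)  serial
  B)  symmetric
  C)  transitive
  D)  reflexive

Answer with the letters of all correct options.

A, D

(A) serial: every world has an R-successor.
(B) not symmetric: u R x but not x R u.
(C) not transitive: u R w and w R v but not u R v.
(D) reflexive: each world relates to itself.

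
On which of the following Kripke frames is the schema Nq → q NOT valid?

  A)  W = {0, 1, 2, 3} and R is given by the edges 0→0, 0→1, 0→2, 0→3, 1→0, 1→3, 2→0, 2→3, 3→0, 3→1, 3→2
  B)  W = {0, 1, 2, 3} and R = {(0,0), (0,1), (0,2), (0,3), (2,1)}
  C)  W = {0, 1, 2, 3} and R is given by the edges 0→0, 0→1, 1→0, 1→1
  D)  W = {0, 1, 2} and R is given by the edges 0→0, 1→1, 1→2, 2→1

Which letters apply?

The schema Nq → q is axiom T; it is valid on a frame iff R is reflexive.
(A) R is not reflexive (not 1 R 1), so the schema fails here.
(B) R is not reflexive (not 1 R 1), so the schema fails here.
(C) R is not reflexive (not 2 R 2), so the schema fails here.
(D) R is not reflexive (not 2 R 2), so the schema fails here.

A, B, C, D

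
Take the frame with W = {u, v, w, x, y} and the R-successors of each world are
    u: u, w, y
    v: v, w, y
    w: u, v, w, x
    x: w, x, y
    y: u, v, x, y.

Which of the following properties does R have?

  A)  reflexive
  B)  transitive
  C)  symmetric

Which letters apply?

A, C

(A) reflexive: each world relates to itself.
(B) not transitive: u R w and w R v but not u R v.
(C) symmetric: every R-edge is matched by its reverse.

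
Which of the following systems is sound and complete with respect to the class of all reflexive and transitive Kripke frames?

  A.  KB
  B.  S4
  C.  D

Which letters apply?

(A) KB is determined by the class of symmetric frames.
(B) S4 is determined by exactly this class.
(C) D is determined by the class of serial frames.

B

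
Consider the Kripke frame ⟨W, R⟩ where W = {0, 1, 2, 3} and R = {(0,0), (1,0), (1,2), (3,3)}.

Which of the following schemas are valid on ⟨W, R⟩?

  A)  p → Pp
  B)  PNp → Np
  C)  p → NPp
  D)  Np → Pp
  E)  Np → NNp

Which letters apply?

R is not reflexive: not 1 R 1.
R is not symmetric: 1 R 0 but not 0 R 1.
R is transitive: R is closed under composition.
R is not euclidean: 1 R 0 and 1 R 2 but not 0 R 2.
R is not serial: 2 has no R-successor.
(A) p → Pp is the dual of axiom T; it is valid on a frame exactly when R is reflexive. R is not reflexive, so not valid.
(B) the dual of axiom 5: valid iff R is euclidean. R is not euclidean — not valid.
(C) p → NPp is axiom B; it is valid on a frame exactly when R is symmetric. R is not symmetric, so not valid.
(D) Np → Pp is axiom D, which corresponds to seriality. R is not serial — not valid.
(E) axiom 4: valid iff R is transitive. R is transitive — valid.

E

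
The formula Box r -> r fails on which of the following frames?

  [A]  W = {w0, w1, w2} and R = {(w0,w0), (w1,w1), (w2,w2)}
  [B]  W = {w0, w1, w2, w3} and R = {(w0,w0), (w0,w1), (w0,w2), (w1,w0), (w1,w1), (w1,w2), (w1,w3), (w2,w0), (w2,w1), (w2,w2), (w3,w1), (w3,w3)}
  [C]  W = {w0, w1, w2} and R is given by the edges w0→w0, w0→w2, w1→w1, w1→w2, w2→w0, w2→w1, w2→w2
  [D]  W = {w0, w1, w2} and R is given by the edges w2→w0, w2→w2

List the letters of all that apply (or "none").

D

The schema Box r -> r is axiom T; it is valid on a frame iff R is reflexive.
(A) R is reflexive (each world relates to itself), so the schema is valid here.
(B) R is reflexive (each world relates to itself), so the schema is valid here.
(C) R is reflexive (each world relates to itself), so the schema is valid here.
(D) R is not reflexive (not w0 R w0), so the schema fails here.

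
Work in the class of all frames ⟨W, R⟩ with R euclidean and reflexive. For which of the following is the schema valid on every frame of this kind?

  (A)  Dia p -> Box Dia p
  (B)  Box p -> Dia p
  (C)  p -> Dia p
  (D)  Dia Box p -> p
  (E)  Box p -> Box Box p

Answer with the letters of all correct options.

A reflexive euclidean relation is also symmetric (from wRw and wRv the euclidean condition gives vRw) and hence transitive; it is an equivalence relation.
(A) Dia p -> Box Dia p is axiom 5; it is valid on a frame exactly when R is euclidean. Every such R is euclidean, so valid.
(B) Box p -> Dia p (axiom D) characterises the serial frames. Every such R is serial — valid.
(C) the dual of axiom T: valid iff R is reflexive. Every such R is reflexive — valid.
(D) Dia Box p -> p is the dual of axiom B, which corresponds to symmetry. Every such R is symmetric — valid.
(E) Box p -> Box Box p is axiom 4; it is valid on a frame exactly when R is transitive. Every such R is transitive, so valid.

A, B, C, D, E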